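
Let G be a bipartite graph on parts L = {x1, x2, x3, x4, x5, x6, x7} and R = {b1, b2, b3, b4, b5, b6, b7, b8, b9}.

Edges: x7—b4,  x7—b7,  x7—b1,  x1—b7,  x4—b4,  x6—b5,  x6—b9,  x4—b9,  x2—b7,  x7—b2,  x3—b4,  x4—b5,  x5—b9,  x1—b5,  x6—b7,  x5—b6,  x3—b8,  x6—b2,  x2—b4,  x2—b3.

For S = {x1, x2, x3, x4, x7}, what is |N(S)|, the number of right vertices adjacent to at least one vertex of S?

The union of neighbours of {x1, x2, x3, x4, x7} is {b1, b2, b3, b4, b5, b7, b8, b9}, which has 8 elements.
Since |N(S)| = 8 ≥ |S| = 5, Hall's condition holds for this subset.

8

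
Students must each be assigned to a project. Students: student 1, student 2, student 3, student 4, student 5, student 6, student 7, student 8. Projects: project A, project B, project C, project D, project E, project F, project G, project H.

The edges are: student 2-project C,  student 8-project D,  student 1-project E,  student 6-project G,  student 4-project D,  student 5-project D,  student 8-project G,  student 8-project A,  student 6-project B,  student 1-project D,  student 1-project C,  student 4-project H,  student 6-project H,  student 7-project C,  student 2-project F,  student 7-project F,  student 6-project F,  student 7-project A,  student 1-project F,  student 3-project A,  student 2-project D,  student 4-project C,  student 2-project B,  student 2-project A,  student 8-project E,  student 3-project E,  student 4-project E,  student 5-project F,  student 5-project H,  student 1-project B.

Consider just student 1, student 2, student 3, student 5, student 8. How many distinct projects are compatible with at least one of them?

The union of neighbours of {student 1, student 2, student 3, student 5, student 8} is {project A, project B, project C, project D, project E, project F, project G, project H}, which has 8 elements.
Since |N(S)| = 8 ≥ |S| = 5, Hall's condition holds for this subset.

8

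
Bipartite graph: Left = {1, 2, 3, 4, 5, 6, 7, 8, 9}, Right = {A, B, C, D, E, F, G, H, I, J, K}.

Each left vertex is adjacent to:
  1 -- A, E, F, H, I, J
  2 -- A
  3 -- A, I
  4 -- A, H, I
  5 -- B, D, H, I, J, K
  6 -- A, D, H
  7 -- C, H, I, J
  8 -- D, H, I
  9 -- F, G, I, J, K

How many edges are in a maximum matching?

One maximum matching: 1→E, 2→A, 3→I, 4→H, 5→K, 6→D, 7→C, 9→J.
The set {2, 3, 4, 6, 8} has only 4 neighbours ({A, D, H, I}), so by Hall's theorem at most 8 of the 9 left vertices can be matched.

8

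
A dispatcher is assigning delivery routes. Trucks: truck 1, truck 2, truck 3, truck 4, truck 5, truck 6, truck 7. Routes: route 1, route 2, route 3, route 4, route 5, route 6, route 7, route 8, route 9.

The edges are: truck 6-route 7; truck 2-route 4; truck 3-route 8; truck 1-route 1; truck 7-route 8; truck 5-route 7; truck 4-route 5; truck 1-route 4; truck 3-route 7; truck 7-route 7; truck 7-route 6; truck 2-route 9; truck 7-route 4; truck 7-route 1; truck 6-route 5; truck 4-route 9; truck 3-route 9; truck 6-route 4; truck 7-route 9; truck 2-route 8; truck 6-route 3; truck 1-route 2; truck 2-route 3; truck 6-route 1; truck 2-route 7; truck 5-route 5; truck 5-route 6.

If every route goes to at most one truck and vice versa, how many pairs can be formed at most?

For example, pair truck 1–route 2, truck 2–route 9, truck 3–route 7, truck 4–route 5, truck 5–route 6, truck 6–route 3, truck 7–route 4.
This saturates every truck, so 7 is the maximum.

7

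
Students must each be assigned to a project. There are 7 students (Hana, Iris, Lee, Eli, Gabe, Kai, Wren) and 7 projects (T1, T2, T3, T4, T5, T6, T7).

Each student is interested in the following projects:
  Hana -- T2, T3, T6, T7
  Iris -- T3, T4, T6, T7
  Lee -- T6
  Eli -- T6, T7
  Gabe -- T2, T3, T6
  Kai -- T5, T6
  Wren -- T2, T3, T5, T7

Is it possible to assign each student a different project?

The set {Hana, Lee, Eli, Gabe, Kai, Wren} has only 5 neighbours ({T2, T3, T5, T6, T7}), so by Hall's theorem at most 6 of the 7 students can be matched.
Hence no matching covers every student.

No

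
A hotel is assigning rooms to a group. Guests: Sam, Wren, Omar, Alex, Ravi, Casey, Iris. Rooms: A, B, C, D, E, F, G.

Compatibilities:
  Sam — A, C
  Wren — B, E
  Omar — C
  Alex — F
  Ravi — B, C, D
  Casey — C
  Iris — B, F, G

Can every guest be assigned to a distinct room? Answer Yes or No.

The set {Omar, Casey} has only 1 neighbour ({C}), so by Hall's theorem at most 6 of the 7 guests can be matched.
Hence no matching covers every guest.

No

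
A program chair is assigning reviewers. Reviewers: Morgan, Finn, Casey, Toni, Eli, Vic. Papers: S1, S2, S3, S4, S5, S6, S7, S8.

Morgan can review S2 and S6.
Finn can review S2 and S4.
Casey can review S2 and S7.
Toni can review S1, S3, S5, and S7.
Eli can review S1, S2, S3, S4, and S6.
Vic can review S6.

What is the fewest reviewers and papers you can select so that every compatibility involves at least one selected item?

The 6 edges Morgan–S2, Finn–S4, Casey–S7, Toni–S1, Eli–S3, Vic–S6 form a matching, so any vertex cover needs at least 6 vertices (one per matched edge).
Conversely {Morgan, Finn, Casey, Toni, Eli, Vic} meets every edge and has exactly 6 vertices, so 6 is optimal.

6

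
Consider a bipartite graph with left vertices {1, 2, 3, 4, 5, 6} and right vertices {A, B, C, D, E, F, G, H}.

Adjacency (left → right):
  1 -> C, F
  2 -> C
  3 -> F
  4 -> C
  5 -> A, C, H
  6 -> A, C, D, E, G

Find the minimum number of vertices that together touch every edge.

4

{5, 6, C, F} is a vertex cover of size 4: every edge has an endpoint in this set.
No smaller cover exists because 1–F, 2–C, 5–H, 6–G is a matching of size 4, and a cover must include an endpoint of each of these disjoint edges (König's theorem).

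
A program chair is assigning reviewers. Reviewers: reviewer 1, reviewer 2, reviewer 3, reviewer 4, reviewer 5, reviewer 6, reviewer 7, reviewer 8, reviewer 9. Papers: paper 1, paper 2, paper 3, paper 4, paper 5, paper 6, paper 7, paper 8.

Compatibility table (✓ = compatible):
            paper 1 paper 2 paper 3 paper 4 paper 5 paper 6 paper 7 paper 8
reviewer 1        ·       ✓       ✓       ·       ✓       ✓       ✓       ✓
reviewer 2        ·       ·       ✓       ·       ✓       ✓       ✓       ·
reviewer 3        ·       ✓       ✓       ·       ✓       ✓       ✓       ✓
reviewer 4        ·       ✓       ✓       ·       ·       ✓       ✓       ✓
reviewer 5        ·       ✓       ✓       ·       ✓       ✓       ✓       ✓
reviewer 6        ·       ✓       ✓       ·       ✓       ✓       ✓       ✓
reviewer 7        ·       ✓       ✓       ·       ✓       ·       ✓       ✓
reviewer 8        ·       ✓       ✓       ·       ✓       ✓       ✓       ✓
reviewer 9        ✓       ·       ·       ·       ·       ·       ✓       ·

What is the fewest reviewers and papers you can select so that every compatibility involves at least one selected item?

The 7 edges reviewer 1–paper 5, reviewer 2–paper 7, reviewer 3–paper 8, reviewer 4–paper 3, reviewer 5–paper 6, reviewer 6–paper 2, reviewer 9–paper 1 form a matching, so any vertex cover needs at least 7 vertices (one per matched edge).
Conversely {reviewer 9, paper 2, paper 3, paper 5, paper 6, paper 7, paper 8} meets every edge and has exactly 7 vertices, so 7 is optimal.

7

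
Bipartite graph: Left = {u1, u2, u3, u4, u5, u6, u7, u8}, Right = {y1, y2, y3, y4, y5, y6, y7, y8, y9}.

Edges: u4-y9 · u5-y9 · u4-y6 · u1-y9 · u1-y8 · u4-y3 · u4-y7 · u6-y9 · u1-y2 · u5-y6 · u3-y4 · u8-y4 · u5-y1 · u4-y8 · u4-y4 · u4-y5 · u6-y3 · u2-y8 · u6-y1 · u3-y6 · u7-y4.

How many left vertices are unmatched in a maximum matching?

1

A valid assignment of size 7: u1–y2, u2–y8, u3–y6, u4–y7, u5–y1, u6–y3, u7–y4.
The set {u7, u8} has only 1 neighbour ({y4}), so by Hall's theorem at most 7 of the 8 left vertices can be matched.
That matches 7 of the 8, leaving 1 unmatched; no matching can do better.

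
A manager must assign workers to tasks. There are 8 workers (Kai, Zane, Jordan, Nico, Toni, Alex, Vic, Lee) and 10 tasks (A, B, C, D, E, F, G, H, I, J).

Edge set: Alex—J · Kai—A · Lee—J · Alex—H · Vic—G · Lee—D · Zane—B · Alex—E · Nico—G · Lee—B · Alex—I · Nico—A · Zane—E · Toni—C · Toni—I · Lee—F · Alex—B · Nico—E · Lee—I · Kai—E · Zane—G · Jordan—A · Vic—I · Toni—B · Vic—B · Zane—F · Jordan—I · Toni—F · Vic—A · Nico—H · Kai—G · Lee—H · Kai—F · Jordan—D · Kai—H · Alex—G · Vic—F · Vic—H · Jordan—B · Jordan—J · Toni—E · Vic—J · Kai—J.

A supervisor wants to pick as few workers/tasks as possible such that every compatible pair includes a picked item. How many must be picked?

A maximum matching has 8 edges (e.g. Kai–A, Zane–F, Jordan–D, Nico–H, Toni–B, Alex–E, Vic–G, Lee–J).
By König's theorem the minimum vertex cover has the same size. One such cover is {Kai, Zane, Jordan, Nico, Toni, Alex, Vic, Lee}.

8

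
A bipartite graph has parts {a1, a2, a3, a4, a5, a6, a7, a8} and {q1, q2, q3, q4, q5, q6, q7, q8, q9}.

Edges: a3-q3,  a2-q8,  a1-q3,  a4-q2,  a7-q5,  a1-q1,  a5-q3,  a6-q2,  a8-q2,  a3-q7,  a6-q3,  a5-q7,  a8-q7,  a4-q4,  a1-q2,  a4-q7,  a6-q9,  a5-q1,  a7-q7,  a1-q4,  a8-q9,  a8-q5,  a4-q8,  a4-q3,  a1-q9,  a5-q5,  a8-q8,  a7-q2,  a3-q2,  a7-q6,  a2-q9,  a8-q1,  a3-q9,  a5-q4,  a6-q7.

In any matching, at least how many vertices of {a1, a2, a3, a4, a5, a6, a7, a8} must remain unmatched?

0

One maximum matching: a1→q1, a2→q8, a3→q2, a4→q4, a5→q5, a6→q3, a7→q7, a8→q9.
This saturates every left vertex, so 8 is the maximum.
That matches 8 of the 8, leaving 0 unmatched; no matching can do better.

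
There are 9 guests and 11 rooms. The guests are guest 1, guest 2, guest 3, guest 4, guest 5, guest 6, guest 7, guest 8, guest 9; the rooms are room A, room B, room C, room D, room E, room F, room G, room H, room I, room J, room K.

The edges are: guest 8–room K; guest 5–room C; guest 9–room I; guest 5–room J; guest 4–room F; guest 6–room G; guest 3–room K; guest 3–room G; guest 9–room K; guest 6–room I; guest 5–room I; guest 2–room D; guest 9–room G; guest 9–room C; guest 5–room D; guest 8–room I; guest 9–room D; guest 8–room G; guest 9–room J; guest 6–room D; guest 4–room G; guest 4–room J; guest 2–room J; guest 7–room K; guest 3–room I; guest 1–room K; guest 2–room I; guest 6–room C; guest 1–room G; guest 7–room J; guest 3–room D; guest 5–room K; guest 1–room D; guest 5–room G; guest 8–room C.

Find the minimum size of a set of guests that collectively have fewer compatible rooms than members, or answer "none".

Take S = {guest 1, guest 2, guest 3, guest 5, guest 6, guest 7, guest 8}. Its neighbourhood is {room C, room D, room G, room I, room J, room K}, so |N(S)| = 6 < |S| = 7.
Every subset of size less than 7 has at least as many neighbours as members, so 7 is the minimum.

7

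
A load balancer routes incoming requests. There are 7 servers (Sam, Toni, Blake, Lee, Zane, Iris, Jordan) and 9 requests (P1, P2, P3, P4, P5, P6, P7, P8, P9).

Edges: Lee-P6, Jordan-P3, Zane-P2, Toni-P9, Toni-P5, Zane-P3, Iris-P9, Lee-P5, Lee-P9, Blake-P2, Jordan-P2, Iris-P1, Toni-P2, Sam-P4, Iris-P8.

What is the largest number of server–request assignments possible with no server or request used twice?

For example, pair Sam–P4, Toni–P5, Blake–P2, Lee–P9, Zane–P3, Iris–P1.
The set {Blake, Zane, Jordan} has only 2 neighbours ({P2, P3}), so by Hall's theorem at most 6 of the 7 servers can be matched.

6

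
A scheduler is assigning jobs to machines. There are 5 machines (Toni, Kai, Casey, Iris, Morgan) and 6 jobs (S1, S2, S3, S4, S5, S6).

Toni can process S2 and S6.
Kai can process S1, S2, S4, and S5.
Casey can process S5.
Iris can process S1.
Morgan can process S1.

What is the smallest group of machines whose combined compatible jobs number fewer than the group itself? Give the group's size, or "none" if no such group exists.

Take S = {Iris, Morgan}. Its neighbourhood is {S1}, so |N(S)| = 1 < |S| = 2.
No single vertex violates Hall's condition since each has at least one neighbour, so 2 is the minimum.

2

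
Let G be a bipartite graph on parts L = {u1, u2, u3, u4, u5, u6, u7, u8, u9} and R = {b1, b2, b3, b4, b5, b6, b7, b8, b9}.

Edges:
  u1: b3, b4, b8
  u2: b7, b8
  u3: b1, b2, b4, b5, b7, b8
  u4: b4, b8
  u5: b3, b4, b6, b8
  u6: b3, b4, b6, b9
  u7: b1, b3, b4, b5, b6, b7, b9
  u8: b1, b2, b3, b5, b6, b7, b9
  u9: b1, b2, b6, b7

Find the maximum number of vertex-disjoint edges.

9

One maximum matching: u1-b8, u2-b7, u3-b2, u4-b4, u5-b3, u6-b9, u7-b5, u8-b1, u9-b6.
This saturates every left vertex, so 9 is the maximum.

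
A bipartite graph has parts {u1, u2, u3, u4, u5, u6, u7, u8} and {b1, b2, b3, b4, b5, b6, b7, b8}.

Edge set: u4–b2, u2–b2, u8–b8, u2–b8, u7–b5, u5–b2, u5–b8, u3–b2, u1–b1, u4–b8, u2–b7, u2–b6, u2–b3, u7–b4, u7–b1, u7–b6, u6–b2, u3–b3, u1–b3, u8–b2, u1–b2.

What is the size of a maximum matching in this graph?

6

For example, pair u1-b1, u2-b7, u3-b3, u4-b2, u5-b8, u7-b5.
The set {u4, u5, u6, u8} has only 2 neighbours ({b2, b8}), so by Hall's theorem at most 6 of the 8 left vertices can be matched.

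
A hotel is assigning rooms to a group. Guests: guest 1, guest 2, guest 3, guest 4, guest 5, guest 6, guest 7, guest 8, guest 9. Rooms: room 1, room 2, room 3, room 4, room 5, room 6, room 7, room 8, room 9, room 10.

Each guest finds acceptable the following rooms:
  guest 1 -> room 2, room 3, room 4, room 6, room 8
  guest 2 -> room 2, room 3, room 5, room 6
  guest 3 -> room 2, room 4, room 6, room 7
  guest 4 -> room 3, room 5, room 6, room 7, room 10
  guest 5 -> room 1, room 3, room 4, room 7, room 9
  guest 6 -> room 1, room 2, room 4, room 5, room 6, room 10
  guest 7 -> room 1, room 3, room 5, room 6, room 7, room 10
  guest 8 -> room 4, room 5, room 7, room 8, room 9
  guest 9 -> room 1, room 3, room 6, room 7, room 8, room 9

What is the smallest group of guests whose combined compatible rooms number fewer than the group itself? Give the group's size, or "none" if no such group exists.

none

A matching saturating every guest exists, for instance guest 1→room 2, guest 2→room 6, guest 3→room 7, guest 4→room 3, guest 5→room 9, guest 6→room 5, guest 7→room 10, guest 8→room 4, guest 9→room 8.
By Hall's marriage theorem, this means |N(S)| ≥ |S| for every subset S, so no violating subset exists.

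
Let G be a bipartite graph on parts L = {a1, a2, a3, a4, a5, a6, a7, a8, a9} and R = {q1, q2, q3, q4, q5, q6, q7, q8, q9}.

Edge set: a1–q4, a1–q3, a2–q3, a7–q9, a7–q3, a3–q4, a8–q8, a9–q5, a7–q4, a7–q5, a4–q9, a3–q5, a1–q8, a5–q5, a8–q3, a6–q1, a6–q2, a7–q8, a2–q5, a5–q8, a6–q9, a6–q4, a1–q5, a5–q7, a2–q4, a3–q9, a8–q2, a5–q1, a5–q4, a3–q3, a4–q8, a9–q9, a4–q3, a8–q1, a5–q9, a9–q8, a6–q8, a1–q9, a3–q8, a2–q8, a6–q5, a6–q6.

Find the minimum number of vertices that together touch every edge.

8

A maximum matching has 8 edges (e.g. a1–q4, a2–q8, a3–q5, a4–q3, a5–q7, a6–q6, a7–q9, a8–q2).
By König's theorem the minimum vertex cover has the same size. One such cover is {a5, a6, a8, q3, q4, q5, q8, q9}.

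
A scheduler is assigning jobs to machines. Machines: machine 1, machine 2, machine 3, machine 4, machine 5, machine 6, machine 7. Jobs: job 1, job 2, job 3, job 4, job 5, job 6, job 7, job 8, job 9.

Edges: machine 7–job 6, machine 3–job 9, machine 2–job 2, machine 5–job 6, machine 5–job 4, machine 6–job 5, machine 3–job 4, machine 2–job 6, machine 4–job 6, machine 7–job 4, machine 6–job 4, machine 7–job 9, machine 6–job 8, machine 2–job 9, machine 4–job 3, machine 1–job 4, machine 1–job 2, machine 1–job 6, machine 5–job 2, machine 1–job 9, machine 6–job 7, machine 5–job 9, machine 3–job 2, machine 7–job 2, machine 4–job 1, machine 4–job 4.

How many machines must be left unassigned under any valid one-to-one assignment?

For example, pair machine 1→job 6, machine 2→job 2, machine 3→job 4, machine 4→job 3, machine 5→job 9, machine 6→job 8.
The set {machine 1, machine 2, machine 3, machine 5, machine 7} has only 4 neighbours ({job 2, job 4, job 6, job 9}), so by Hall's theorem at most 6 of the 7 machines can be matched.
That matches 6 of the 7, leaving 1 unmatched; no matching can do better.

1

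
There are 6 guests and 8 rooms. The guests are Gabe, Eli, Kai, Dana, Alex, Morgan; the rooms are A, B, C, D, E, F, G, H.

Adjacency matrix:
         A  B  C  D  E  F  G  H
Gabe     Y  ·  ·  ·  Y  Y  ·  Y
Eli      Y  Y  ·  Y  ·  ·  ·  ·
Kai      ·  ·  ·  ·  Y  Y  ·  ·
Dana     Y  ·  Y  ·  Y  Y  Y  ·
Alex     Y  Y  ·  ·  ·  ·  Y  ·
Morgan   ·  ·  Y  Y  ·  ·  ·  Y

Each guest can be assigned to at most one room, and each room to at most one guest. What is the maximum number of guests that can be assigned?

6

For example, pair Gabe–H, Eli–D, Kai–E, Dana–G, Alex–B, Morgan–C.
All 6 guests are matched, so no larger matching exists.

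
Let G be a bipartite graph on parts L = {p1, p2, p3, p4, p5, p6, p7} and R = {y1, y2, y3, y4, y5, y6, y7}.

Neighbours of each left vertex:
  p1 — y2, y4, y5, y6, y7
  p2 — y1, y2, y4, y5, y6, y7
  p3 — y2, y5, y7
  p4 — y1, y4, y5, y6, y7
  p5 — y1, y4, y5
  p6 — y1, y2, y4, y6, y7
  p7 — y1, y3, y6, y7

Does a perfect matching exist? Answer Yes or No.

One maximum matching: p1→y4, p2→y1, p3→y2, p4→y6, p5→y5, p6→y7, p7→y3.
Every left vertex is matched, so this is a perfect matching.

Yes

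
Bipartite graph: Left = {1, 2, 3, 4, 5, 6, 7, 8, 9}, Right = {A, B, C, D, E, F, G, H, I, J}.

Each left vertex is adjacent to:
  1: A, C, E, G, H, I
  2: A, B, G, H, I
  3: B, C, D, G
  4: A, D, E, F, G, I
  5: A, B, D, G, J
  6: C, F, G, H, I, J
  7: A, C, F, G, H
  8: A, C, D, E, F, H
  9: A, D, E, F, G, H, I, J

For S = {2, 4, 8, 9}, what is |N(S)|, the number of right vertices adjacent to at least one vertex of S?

10

The union of neighbours of {2, 4, 8, 9} is {A, B, C, D, E, F, G, H, I, J}, which has 10 elements.
Since |N(S)| = 10 ≥ |S| = 4, Hall's condition holds for this subset.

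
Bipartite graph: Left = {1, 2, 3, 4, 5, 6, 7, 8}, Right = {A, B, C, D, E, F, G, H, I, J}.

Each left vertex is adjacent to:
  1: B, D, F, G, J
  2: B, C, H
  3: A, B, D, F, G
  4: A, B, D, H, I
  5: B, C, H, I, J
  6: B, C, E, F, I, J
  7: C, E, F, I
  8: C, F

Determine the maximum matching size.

One maximum matching: 1→B, 2→C, 3→G, 4→A, 5→H, 6→J, 7→E, 8→F.
All 8 left vertices are matched, so no larger matching exists.

8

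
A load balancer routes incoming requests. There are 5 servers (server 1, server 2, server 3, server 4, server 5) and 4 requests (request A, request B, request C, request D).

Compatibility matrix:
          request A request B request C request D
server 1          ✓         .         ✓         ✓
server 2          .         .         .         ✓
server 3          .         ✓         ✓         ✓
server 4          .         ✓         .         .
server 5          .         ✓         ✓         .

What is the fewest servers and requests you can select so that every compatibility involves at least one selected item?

4

A maximum matching has 4 edges (e.g. server 1–request A, server 2–request D, server 3–request C, server 4–request B).
By König's theorem the minimum vertex cover has the same size. One such cover is {server 1, request B, request C, request D}.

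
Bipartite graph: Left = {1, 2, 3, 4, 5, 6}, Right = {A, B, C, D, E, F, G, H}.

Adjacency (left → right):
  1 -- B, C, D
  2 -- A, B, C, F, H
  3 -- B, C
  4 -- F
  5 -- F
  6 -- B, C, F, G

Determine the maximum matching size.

5

One maximum matching: 1–D, 2–A, 3–C, 4–F, 6–B.
The set {4, 5} has only 1 neighbour ({F}), so by Hall's theorem at most 5 of the 6 left vertices can be matched.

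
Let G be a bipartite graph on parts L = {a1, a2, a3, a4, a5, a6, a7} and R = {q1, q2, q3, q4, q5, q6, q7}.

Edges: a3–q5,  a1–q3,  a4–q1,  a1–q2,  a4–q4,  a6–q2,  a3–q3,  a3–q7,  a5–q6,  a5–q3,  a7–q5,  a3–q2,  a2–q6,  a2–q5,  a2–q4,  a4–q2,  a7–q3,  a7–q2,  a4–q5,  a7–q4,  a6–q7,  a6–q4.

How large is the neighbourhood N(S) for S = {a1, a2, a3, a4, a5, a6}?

7

The union of neighbours of {a1, a2, a3, a4, a5, a6} is {q1, q2, q3, q4, q5, q6, q7}, which has 7 elements.
Since |N(S)| = 7 ≥ |S| = 6, Hall's condition holds for this subset.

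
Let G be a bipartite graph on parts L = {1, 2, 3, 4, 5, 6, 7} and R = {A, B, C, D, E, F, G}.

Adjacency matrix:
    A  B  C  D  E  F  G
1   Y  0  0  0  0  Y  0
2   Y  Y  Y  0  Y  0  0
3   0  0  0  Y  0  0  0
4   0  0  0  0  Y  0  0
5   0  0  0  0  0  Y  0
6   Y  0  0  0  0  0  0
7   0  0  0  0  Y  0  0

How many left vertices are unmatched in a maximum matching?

2

A valid assignment of size 5: 1–A, 2–B, 3–D, 4–E, 5–F.
The set {1, 4, 5, 6, 7} has only 3 neighbours ({A, E, F}), so by Hall's theorem at most 5 of the 7 left vertices can be matched.
That matches 5 of the 7, leaving 2 unmatched; no matching can do better.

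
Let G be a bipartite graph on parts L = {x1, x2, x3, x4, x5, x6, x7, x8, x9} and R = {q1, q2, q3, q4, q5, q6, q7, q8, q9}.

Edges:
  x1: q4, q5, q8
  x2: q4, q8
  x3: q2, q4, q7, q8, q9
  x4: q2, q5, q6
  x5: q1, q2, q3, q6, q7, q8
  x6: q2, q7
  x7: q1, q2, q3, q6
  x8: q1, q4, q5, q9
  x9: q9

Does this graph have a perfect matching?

For example, pair x1-q5, x2-q8, x3-q4, x4-q2, x5-q6, x6-q7, x7-q3, x8-q1, x9-q9.
Every left vertex is matched, so this is a perfect matching.

Yes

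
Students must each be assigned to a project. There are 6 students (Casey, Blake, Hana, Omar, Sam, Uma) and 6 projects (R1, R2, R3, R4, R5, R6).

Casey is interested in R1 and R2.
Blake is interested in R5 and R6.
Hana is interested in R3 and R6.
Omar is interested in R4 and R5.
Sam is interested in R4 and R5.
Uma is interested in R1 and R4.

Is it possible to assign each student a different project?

A valid assignment of size 6: Casey-R2, Blake-R6, Hana-R3, Omar-R5, Sam-R4, Uma-R1.
All 6 students are covered.

Yes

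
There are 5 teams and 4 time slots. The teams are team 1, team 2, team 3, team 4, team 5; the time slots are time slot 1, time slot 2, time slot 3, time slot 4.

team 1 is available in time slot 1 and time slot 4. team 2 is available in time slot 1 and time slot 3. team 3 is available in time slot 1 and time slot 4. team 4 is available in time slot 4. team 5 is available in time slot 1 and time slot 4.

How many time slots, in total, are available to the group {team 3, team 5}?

The union of neighbours of {team 3, team 5} is {time slot 1, time slot 4}, which has 2 elements.
Since |N(S)| = 2 ≥ |S| = 2, Hall's condition holds for this subset.

2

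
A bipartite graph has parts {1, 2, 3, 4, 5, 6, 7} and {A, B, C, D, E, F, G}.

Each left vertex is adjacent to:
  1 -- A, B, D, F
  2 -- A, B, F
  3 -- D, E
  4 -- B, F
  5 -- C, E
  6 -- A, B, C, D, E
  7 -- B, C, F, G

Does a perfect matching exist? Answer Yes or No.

Yes

One maximum matching: 1–D, 2–B, 3–E, 4–F, 5–C, 6–A, 7–G.
All 7 left vertices are covered.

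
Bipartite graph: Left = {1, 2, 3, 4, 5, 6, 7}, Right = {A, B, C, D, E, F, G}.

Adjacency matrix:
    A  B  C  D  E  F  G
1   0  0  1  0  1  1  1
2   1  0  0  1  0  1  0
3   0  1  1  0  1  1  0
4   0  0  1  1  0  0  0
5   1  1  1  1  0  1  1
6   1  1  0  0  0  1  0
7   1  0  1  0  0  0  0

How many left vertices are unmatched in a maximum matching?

One maximum matching: 1–E, 2–A, 3–B, 4–D, 5–G, 6–F, 7–C.
All 7 left vertices are matched, so no larger matching exists.
That matches 7 of the 7, leaving 0 unmatched; no matching can do better.

0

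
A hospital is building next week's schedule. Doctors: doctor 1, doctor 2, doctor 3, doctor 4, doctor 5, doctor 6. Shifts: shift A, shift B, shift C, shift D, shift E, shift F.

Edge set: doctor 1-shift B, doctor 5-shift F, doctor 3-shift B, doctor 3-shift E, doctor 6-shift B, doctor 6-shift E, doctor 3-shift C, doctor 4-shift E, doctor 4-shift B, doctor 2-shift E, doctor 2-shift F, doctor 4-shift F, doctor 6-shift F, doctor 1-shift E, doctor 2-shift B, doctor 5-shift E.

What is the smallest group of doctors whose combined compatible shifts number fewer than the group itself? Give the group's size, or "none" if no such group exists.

Take S = {doctor 1, doctor 2, doctor 4, doctor 5}. Its neighbourhood is {shift B, shift E, shift F}, so |N(S)| = 3 < |S| = 4.
Every subset of size less than 4 has at least as many neighbours as members, so 4 is the minimum.

4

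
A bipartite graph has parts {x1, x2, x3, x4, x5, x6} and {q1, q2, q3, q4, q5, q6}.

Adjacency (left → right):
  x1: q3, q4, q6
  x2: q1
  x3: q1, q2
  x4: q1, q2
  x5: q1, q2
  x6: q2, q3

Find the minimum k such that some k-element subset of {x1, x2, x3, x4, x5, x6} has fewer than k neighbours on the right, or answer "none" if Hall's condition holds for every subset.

Take S = {x2, x3, x4}. Its neighbourhood is {q1, q2}, so |N(S)| = 2 < |S| = 3.
Every subset of size less than 3 has at least as many neighbours as members, so 3 is the minimum.

3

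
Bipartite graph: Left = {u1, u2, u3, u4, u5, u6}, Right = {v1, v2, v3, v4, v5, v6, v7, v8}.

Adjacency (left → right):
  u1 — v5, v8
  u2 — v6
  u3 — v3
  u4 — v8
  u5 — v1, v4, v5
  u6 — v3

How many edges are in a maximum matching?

5

For example, pair u1–v5, u2–v6, u3–v3, u4–v8, u5–v1.
The set {u3, u6} has only 1 neighbour ({v3}), so by Hall's theorem at most 5 of the 6 left vertices can be matched.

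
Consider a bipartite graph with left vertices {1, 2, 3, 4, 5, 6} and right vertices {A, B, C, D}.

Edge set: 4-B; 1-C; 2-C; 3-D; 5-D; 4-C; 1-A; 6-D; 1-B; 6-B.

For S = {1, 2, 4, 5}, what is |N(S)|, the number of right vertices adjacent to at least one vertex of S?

The union of neighbours of {1, 2, 4, 5} is {A, B, C, D}, which has 4 elements.
Since |N(S)| = 4 ≥ |S| = 4, Hall's condition holds for this subset.

4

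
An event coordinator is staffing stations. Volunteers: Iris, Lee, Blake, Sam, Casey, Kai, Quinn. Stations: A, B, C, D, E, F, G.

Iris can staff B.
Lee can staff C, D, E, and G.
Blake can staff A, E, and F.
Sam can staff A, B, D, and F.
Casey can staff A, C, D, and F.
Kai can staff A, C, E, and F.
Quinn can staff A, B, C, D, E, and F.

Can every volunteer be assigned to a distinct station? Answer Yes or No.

Yes

A valid assignment of size 7: Iris→B, Lee→G, Blake→E, Sam→F, Casey→D, Kai→C, Quinn→A.
All 7 volunteers are covered.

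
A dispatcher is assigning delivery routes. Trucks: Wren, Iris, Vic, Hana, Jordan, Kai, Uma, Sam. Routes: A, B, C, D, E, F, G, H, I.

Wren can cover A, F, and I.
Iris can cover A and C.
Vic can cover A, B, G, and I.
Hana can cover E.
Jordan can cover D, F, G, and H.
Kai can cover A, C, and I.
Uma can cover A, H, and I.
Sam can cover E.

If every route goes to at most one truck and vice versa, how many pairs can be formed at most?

7

A valid assignment of size 7: Wren-F, Iris-A, Vic-B, Hana-E, Jordan-D, Kai-C, Uma-I.
The set {Hana, Sam} has only 1 neighbour ({E}), so by Hall's theorem at most 7 of the 8 trucks can be matched.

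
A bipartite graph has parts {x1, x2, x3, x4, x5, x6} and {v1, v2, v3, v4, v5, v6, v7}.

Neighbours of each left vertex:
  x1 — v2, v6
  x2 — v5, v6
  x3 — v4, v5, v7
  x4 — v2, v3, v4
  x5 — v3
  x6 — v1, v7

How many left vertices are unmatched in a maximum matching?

0

One maximum matching: x1-v6, x2-v5, x3-v4, x4-v2, x5-v3, x6-v7.
This saturates every left vertex, so 6 is the maximum.
That matches 6 of the 6, leaving 0 unmatched; no matching can do better.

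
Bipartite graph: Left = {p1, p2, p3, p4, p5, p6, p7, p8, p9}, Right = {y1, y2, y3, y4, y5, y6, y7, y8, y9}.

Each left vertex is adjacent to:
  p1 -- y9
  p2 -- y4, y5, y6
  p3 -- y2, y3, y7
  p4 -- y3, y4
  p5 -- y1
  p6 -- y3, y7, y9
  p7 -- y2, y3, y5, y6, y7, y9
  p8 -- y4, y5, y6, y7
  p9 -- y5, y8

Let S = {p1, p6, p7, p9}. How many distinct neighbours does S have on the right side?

7

The union of neighbours of {p1, p6, p7, p9} is {y2, y3, y5, y6, y7, y8, y9}, which has 7 elements.
Since |N(S)| = 7 ≥ |S| = 4, Hall's condition holds for this subset.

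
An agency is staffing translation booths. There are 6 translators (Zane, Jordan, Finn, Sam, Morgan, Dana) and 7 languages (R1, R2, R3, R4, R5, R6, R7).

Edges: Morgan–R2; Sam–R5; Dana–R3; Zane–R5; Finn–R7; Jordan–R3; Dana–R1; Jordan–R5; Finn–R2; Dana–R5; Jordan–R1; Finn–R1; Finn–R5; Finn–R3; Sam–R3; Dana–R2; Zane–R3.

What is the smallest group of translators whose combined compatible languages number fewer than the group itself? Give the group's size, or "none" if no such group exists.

5

Take S = {Zane, Jordan, Sam, Morgan, Dana}. Its neighbourhood is {R1, R2, R3, R5}, so |N(S)| = 4 < |S| = 5.
Every subset of size less than 5 has at least as many neighbours as members, so 5 is the minimum.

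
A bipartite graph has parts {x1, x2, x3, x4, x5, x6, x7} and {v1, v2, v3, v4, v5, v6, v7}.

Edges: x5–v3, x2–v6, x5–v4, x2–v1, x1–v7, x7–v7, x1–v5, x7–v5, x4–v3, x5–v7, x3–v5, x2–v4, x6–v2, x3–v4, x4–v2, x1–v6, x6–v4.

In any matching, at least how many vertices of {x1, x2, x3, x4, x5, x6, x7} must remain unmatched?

0

One maximum matching: x1–v6, x2–v1, x3–v5, x4–v3, x5–v4, x6–v2, x7–v7.
All 7 left vertices are matched, so no larger matching exists.
That matches 7 of the 7, leaving 0 unmatched; no matching can do better.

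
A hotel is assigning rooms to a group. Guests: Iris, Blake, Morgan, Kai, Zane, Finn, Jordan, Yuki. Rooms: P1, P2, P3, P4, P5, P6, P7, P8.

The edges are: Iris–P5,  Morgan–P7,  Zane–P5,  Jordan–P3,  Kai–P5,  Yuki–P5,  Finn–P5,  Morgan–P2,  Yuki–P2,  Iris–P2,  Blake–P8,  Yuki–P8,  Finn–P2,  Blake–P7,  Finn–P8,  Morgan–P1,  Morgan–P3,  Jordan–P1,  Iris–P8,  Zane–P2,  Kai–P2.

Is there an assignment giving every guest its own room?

The set {Iris, Kai, Zane, Finn, Yuki} has only 3 neighbours ({P2, P5, P8}), so by Hall's theorem at most 6 of the 8 guests can be matched.
Hence no matching covers every guest.

No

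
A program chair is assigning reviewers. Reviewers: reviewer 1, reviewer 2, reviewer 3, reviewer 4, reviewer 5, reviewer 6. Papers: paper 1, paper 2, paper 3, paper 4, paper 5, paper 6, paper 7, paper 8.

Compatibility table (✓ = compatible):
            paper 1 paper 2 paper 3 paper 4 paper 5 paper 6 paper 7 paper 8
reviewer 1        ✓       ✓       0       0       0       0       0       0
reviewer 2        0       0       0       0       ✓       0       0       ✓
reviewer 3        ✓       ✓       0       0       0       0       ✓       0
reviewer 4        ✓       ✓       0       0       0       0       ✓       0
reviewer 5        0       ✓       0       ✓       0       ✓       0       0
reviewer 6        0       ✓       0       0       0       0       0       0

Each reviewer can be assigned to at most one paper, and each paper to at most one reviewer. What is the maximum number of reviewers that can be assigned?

5

One maximum matching: reviewer 1→paper 2, reviewer 2→paper 8, reviewer 3→paper 1, reviewer 4→paper 7, reviewer 5→paper 4.
The set {reviewer 1, reviewer 3, reviewer 4, reviewer 6} has only 3 neighbours ({paper 1, paper 2, paper 7}), so by Hall's theorem at most 5 of the 6 reviewers can be matched.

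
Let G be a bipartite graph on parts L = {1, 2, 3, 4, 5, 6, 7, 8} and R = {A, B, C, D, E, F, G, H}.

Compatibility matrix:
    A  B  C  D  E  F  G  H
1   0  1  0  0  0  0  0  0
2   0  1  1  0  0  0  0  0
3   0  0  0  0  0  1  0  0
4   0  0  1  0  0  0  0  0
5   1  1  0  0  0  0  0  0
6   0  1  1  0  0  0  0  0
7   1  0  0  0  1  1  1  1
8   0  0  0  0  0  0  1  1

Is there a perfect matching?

The set {1, 2, 4, 6} has only 2 neighbours ({B, C}), so by Hall's theorem at most 6 of the 8 left vertices can be matched.
Hence no matching covers every left vertex.

No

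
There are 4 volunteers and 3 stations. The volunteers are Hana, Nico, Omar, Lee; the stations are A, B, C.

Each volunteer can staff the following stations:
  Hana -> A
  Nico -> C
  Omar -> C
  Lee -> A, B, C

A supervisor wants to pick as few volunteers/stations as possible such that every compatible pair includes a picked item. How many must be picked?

{Hana, Lee, C} is a vertex cover of size 3: every edge has an endpoint in this set.
No smaller cover exists because Hana–A, Nico–C, Lee–B is a matching of size 3, and a cover must include an endpoint of each of these disjoint edges (König's theorem).

3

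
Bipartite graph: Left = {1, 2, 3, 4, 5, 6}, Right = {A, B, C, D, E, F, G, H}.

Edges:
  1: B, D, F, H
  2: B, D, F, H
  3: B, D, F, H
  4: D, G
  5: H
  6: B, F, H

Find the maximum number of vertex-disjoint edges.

5

A valid assignment of size 5: 1-D, 2-F, 3-B, 4-G, 5-H.
The set {1, 2, 3, 5, 6} has only 4 neighbours ({B, D, F, H}), so by Hall's theorem at most 5 of the 6 left vertices can be matched.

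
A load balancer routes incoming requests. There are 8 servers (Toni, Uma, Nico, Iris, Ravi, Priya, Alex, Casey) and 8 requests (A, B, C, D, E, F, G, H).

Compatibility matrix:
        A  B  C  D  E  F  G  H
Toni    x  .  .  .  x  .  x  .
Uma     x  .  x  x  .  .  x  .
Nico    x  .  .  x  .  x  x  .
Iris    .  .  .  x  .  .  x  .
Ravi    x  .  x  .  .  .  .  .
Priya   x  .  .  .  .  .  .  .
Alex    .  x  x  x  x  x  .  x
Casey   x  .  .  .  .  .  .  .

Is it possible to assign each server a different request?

No

The set {Priya, Casey} has only 1 neighbour ({A}), so by Hall's theorem at most 7 of the 8 servers can be matched.
Hence no matching covers every server.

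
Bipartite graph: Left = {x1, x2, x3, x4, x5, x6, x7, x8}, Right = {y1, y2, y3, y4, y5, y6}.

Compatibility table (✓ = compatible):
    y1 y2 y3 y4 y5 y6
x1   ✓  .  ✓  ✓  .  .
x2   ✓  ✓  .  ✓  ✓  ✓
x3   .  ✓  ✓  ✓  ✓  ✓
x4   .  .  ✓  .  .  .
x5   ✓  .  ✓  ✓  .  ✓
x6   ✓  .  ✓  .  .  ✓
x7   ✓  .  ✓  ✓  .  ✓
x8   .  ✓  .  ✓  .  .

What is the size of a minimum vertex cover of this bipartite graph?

6

The 6 edges x1–y4, x2–y2, x3–y5, x4–y3, x5–y6, x6–y1 form a matching, so any vertex cover needs at least 6 vertices (one per matched edge).
Conversely {y1, y2, y3, y4, y5, y6} meets every edge and has exactly 6 vertices, so 6 is optimal.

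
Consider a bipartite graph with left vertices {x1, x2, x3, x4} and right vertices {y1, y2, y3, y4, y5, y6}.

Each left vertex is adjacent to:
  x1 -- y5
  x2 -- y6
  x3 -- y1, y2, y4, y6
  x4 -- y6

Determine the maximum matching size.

3

A valid assignment of size 3: x1–y5, x2–y6, x3–y1.
The set {x2, x4} has only 1 neighbour ({y6}), so by Hall's theorem at most 3 of the 4 left vertices can be matched.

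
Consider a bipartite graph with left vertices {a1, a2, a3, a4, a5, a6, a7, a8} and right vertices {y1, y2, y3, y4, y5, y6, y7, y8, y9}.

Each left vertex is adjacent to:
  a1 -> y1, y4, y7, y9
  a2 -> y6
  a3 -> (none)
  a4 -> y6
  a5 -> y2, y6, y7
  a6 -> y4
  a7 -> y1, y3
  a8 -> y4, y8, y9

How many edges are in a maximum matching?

6

A valid assignment of size 6: a1-y1, a2-y6, a5-y7, a6-y4, a7-y3, a8-y8.
The set {a2, a3, a4} has only 1 neighbour ({y6}), so by Hall's theorem at most 6 of the 8 left vertices can be matched.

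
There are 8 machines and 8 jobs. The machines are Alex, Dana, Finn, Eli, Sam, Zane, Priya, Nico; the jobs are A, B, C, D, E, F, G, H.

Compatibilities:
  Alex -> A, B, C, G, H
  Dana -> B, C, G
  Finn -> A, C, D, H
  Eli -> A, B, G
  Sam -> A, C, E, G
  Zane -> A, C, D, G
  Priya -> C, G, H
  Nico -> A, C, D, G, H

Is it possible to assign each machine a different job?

The set {Alex, Dana, Finn, Eli, Zane, Priya, Nico} has only 6 neighbours ({A, B, C, D, G, H}), so by Hall's theorem at most 7 of the 8 machines can be matched.
Hence no matching covers every machine.

No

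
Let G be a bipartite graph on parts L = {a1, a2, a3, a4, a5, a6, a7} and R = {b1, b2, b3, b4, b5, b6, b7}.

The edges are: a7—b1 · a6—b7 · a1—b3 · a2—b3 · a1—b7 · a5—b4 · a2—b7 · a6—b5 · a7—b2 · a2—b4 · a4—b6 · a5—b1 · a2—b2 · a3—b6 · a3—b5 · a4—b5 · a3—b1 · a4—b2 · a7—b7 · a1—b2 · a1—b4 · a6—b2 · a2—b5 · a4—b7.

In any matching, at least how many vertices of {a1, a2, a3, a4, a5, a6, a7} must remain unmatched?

0

A valid assignment of size 7: a1→b3, a2→b5, a3→b1, a4→b6, a5→b4, a6→b2, a7→b7.
All 7 left vertices are matched, so no larger matching exists.
That matches 7 of the 7, leaving 0 unmatched; no matching can do better.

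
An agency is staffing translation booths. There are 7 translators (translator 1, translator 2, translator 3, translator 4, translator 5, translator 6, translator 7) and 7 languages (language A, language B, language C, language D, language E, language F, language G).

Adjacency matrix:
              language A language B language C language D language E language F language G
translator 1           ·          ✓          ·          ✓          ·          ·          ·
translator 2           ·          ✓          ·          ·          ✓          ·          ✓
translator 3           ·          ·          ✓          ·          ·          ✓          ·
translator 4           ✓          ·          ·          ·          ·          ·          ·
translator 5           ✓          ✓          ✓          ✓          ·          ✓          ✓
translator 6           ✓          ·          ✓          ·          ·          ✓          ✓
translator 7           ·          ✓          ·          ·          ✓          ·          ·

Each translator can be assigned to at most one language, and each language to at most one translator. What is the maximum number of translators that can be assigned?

7

One maximum matching: translator 1-language D, translator 2-language E, translator 3-language C, translator 4-language A, translator 5-language F, translator 6-language G, translator 7-language B.
This saturates every translator, so 7 is the maximum.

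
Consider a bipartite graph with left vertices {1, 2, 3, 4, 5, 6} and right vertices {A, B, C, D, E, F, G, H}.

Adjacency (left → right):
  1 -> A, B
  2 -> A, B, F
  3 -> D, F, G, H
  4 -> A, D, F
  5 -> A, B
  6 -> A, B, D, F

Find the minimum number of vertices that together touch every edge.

A maximum matching has 5 edges (e.g. 1–A, 2–F, 3–H, 4–D, 5–B).
By König's theorem the minimum vertex cover has the same size. One such cover is {3, A, B, D, F}.

5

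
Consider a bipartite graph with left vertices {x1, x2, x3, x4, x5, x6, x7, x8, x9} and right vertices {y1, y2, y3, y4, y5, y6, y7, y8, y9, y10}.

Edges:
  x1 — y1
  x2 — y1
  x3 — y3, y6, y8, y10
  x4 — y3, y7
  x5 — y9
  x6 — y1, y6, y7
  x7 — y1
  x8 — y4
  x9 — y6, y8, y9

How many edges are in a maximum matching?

7

One maximum matching: x1-y1, x3-y10, x4-y3, x5-y9, x6-y7, x8-y4, x9-y8.
The set {x1, x2, x7} has only 1 neighbour ({y1}), so by Hall's theorem at most 7 of the 9 left vertices can be matched.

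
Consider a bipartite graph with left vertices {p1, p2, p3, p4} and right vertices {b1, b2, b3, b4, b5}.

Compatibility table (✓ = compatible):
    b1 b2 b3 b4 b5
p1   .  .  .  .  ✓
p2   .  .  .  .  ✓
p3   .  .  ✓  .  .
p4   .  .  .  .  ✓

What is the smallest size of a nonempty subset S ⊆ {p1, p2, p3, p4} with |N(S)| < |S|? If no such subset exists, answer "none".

Take S = {p1, p2}. Its neighbourhood is {b5}, so |N(S)| = 1 < |S| = 2.
No single vertex violates Hall's condition since each has at least one neighbour, so 2 is the minimum.

2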